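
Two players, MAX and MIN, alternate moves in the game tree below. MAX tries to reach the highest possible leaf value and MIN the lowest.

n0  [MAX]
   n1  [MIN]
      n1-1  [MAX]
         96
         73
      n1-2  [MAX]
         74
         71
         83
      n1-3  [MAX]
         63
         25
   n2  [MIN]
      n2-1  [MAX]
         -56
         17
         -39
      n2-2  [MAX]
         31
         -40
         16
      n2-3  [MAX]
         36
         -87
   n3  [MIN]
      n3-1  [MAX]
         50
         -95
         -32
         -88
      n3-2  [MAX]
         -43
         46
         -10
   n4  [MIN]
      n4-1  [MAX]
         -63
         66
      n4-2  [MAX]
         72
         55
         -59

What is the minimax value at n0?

66

n1-1 (MAX): max(96, 73) = 96
n1-2 (MAX): max(74, 71, 83) = 83
n1-3 (MAX): max(63, 25) = 63
n1 (MIN): min(96, 83, 63) = 63
n2-1 (MAX): max(-56, 17, -39) = 17
n2-2 (MAX): max(31, -40, 16) = 31
n2-3 (MAX): max(36, -87) = 36
n2 (MIN): min(17, 31, 36) = 17
n3-1 (MAX): max(50, -95, -32, -88) = 50
n3-2 (MAX): max(-43, 46, -10) = 46
n3 (MIN): min(50, 46) = 46
n4-1 (MAX): max(-63, 66) = 66
n4-2 (MAX): max(72, 55, -59) = 72
n4 (MIN): min(66, 72) = 66
n0 (MAX): max(63, 17, 46, 66) = 66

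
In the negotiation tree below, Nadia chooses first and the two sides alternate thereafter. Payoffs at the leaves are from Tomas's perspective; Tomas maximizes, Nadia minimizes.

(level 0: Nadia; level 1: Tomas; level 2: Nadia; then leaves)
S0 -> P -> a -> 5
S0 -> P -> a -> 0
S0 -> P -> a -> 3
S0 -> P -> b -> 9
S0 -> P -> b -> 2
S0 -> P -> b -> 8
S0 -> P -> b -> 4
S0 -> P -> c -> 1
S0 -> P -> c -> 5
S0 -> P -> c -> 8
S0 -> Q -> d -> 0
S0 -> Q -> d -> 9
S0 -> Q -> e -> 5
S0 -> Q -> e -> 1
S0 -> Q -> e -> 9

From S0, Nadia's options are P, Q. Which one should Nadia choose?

a (Nadia): min(5, 0, 3) = 0
b (Nadia): min(9, 2, 8, 4) = 2
c (Nadia): min(1, 5, 8) = 1
P (Tomas): max(0, 2, 1) = 2
d (Nadia): min(0, 9) = 0
e (Nadia): min(5, 1, 9) = 1
Q (Tomas): max(0, 1) = 1
S0 (Nadia): min(2, 1) = 1
Nadia at S0 wants the lowest of {P=2, Q=1}, so chooses Q.

Q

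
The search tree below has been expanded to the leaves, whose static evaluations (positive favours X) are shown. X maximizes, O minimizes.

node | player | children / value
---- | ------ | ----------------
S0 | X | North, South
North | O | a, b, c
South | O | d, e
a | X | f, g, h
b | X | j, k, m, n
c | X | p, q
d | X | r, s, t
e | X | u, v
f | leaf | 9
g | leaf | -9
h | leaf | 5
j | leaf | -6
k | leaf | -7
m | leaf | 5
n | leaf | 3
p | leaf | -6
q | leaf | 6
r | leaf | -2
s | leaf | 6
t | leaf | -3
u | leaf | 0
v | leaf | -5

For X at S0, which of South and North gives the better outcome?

North

d (X): max(-2, 6, -3) = 6
e (X): max(0, -5) = 0
South (O): min(6, 0) = 0
a (X): max(9, -9, 5) = 9
b (X): max(-6, -7, 5, 3) = 5
c (X): max(-6, 6) = 6
North (O): min(9, 5, 6) = 5
X prefers the higher value; South=0, North=5. North is better since 5 > 0.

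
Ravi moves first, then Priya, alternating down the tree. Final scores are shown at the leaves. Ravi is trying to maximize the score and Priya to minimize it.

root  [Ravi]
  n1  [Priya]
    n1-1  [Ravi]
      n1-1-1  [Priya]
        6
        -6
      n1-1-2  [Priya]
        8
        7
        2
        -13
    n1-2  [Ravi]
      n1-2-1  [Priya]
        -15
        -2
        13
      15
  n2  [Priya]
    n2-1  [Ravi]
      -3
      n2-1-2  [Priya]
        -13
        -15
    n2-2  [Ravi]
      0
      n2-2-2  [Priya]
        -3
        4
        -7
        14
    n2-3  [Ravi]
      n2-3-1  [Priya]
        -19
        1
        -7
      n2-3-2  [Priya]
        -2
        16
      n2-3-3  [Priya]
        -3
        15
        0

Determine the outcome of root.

-3

n1-1-1 (Priya): min(6, -6) = -6
n1-1-2 (Priya): min(8, 7, 2, -13) = -13
n1-1 (Ravi): max(-6, -13) = -6
n1-2-1 (Priya): min(-15, -2, 13) = -15
n1-2 (Ravi): max(-15, 15) = 15
n1 (Priya): min(-6, 15) = -6
n2-1-2 (Priya): min(-13, -15) = -15
n2-1 (Ravi): max(-3, -15) = -3
n2-2-2 (Priya): min(-3, 4, -7, 14) = -7
n2-2 (Ravi): max(0, -7) = 0
n2-3-1 (Priya): min(-19, 1, -7) = -19
n2-3-2 (Priya): min(-2, 16) = -2
n2-3-3 (Priya): min(-3, 15, 0) = -3
n2-3 (Ravi): max(-19, -2, -3) = -2
n2 (Priya): min(-3, 0, -2) = -3
root (Ravi): max(-6, -3) = -3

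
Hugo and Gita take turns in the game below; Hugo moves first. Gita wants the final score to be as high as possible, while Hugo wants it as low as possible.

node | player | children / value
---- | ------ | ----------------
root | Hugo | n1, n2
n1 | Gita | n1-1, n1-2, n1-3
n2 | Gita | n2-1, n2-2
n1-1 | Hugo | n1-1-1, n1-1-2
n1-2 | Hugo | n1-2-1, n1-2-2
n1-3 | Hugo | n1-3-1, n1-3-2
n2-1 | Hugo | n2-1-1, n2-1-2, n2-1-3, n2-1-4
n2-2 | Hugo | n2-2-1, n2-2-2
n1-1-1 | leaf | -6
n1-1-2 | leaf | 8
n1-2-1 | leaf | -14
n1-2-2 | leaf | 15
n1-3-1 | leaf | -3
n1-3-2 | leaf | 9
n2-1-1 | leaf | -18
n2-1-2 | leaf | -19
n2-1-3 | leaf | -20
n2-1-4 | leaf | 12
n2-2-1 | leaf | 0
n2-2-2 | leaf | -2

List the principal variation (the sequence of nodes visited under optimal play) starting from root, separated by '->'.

n1-1 (Hugo): min(-6, 8) = -6
n1-2 (Hugo): min(-14, 15) = -14
n1-3 (Hugo): min(-3, 9) = -3
n1 (Gita): max(-6, -14, -3) = -3
n2-1 (Hugo): min(-18, -19, -20, 12) = -20
n2-2 (Hugo): min(0, -2) = -2
n2 (Gita): max(-20, -2) = -2
root (Hugo): min(-3, -2) = -3
At root, Hugo picks n1 (lowest: -3).
At n1, Gita picks n1-3 (highest: -3).
At n1-3, Hugo picks n1-3-1 (lowest: -3).
Terminal value -3.

root -> n1 -> n1-3 -> n1-3-1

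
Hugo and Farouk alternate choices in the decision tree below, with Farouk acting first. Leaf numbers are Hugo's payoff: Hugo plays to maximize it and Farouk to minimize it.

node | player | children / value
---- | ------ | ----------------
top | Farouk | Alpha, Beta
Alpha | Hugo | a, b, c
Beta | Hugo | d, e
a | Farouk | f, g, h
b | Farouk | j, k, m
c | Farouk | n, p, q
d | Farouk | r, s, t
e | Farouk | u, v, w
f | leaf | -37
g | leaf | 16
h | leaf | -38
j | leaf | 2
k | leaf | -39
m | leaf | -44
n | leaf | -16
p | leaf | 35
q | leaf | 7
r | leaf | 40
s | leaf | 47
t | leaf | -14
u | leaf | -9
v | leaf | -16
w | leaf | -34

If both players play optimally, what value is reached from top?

a (Farouk): min(-37, 16, -38) = -38
b (Farouk): min(2, -39, -44) = -44
c (Farouk): min(-16, 35, 7) = -16
Alpha (Hugo): max(-38, -44, -16) = -16
d (Farouk): min(40, 47, -14) = -14
e (Farouk): min(-9, -16, -34) = -34
Beta (Hugo): max(-14, -34) = -14
top (Farouk): min(-16, -14) = -16

-16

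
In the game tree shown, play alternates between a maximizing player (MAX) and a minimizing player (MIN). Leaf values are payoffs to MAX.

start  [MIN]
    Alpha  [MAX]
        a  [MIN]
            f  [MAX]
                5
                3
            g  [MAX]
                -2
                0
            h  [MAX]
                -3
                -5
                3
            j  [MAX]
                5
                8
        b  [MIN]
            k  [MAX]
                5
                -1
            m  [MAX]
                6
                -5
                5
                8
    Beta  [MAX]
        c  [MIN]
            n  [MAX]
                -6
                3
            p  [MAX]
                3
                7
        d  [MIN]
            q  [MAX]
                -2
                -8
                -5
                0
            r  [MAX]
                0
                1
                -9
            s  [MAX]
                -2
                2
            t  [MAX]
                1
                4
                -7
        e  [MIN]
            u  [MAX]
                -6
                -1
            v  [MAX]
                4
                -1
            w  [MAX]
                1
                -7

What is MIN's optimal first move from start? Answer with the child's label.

Beta

f (MAX): max(5, 3) = 5
g (MAX): max(-2, 0) = 0
h (MAX): max(-3, -5, 3) = 3
j (MAX): max(5, 8) = 8
a (MIN): min(5, 0, 3, 8) = 0
k (MAX): max(5, -1) = 5
m (MAX): max(6, -5, 5, 8) = 8
b (MIN): min(5, 8) = 5
Alpha (MAX): max(0, 5) = 5
n (MAX): max(-6, 3) = 3
p (MAX): max(3, 7) = 7
c (MIN): min(3, 7) = 3
q (MAX): max(-2, -8, -5, 0) = 0
r (MAX): max(0, 1, -9) = 1
s (MAX): max(-2, 2) = 2
t (MAX): max(1, 4, -7) = 4
d (MIN): min(0, 1, 2, 4) = 0
u (MAX): max(-6, -1) = -1
v (MAX): max(4, -1) = 4
w (MAX): max(1, -7) = 1
e (MIN): min(-1, 4, 1) = -1
Beta (MAX): max(3, 0, -1) = 3
start (MIN): min(5, 3) = 3
MIN at start wants the lowest of {Alpha=5, Beta=3}, so chooses Beta.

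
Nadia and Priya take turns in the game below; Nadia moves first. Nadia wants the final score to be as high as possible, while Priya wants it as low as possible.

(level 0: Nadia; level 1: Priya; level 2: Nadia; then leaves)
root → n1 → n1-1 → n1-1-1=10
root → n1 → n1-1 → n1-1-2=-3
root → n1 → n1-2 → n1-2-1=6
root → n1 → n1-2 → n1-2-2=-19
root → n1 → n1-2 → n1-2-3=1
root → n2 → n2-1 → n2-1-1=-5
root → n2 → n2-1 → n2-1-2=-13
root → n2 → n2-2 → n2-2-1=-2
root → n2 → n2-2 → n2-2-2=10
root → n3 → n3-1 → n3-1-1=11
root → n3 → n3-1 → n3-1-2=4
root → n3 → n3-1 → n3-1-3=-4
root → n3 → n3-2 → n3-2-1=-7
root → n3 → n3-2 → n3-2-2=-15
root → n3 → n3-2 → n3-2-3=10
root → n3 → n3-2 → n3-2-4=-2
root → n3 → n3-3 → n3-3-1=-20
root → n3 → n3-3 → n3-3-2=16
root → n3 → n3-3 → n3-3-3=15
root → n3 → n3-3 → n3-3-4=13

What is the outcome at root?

n1-1 (Nadia): max(10, -3) = 10
n1-2 (Nadia): max(6, -19, 1) = 6
n1 (Priya): min(10, 6) = 6
n2-1 (Nadia): max(-5, -13) = -5
n2-2 (Nadia): max(-2, 10) = 10
n2 (Priya): min(-5, 10) = -5
n3-1 (Nadia): max(11, 4, -4) = 11
n3-2 (Nadia): max(-7, -15, 10, -2) = 10
n3-3 (Nadia): max(-20, 16, 15, 13) = 16
n3 (Priya): min(11, 10, 16) = 10
root (Nadia): max(6, -5, 10) = 10

10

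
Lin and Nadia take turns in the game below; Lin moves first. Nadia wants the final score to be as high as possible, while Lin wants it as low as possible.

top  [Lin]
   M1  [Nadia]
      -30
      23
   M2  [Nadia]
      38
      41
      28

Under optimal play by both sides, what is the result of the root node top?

23

M1 (Nadia): max(-30, 23) = 23
M2 (Nadia): max(38, 41, 28) = 41
top (Lin): min(23, 41) = 23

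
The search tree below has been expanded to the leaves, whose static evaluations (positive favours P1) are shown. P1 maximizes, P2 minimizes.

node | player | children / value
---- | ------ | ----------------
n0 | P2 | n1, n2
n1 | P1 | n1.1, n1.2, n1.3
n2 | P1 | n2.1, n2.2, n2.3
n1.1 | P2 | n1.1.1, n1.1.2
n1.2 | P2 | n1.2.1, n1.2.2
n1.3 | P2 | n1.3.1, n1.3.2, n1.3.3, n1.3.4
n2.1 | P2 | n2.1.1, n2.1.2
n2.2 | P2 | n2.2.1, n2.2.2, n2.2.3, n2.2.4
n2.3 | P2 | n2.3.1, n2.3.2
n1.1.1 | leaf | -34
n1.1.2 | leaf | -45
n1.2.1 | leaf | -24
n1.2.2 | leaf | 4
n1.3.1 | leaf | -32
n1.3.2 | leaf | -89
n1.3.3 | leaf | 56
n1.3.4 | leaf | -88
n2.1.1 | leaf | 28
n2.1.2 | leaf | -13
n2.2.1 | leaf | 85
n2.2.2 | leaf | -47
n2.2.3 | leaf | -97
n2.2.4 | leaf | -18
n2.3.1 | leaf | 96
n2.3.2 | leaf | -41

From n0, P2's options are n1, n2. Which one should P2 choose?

n1

n1.1 (P2): min(-34, -45) = -45
n1.2 (P2): min(-24, 4) = -24
n1.3 (P2): min(-32, -89, 56, -88) = -89
n1 (P1): max(-45, -24, -89) = -24
n2.1 (P2): min(28, -13) = -13
n2.2 (P2): min(85, -47, -97, -18) = -97
n2.3 (P2): min(96, -41) = -41
n2 (P1): max(-13, -97, -41) = -13
n0 (P2): min(-24, -13) = -24
P2 at n0 wants the lowest of {n1=-24, n2=-13}, so chooses n1.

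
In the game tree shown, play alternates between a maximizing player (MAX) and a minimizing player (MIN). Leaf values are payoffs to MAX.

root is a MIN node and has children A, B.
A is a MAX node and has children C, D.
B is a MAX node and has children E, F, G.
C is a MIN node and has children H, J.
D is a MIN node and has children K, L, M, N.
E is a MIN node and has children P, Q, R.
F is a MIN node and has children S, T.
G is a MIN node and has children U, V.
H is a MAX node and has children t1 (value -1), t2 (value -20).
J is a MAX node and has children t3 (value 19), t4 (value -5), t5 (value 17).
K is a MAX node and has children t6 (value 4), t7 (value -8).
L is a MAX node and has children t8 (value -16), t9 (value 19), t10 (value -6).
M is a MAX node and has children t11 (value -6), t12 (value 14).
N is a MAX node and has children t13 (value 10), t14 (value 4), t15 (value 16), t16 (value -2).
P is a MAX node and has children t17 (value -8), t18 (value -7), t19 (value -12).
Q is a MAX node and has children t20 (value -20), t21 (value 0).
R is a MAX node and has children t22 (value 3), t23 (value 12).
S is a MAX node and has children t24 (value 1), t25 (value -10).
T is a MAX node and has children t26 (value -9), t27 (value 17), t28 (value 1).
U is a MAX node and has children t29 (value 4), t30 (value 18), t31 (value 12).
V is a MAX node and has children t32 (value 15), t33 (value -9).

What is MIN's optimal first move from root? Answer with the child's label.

A

H (MAX): max(-1, -20) = -1
J (MAX): max(19, -5, 17) = 19
C (MIN): min(-1, 19) = -1
K (MAX): max(4, -8) = 4
L (MAX): max(-16, 19, -6) = 19
M (MAX): max(-6, 14) = 14
N (MAX): max(10, 4, 16, -2) = 16
D (MIN): min(4, 19, 14, 16) = 4
A (MAX): max(-1, 4) = 4
P (MAX): max(-8, -7, -12) = -7
Q (MAX): max(-20, 0) = 0
R (MAX): max(3, 12) = 12
E (MIN): min(-7, 0, 12) = -7
S (MAX): max(1, -10) = 1
T (MAX): max(-9, 17, 1) = 17
F (MIN): min(1, 17) = 1
U (MAX): max(4, 18, 12) = 18
V (MAX): max(15, -9) = 15
G (MIN): min(18, 15) = 15
B (MAX): max(-7, 1, 15) = 15
root (MIN): min(4, 15) = 4
MIN at root wants the lowest of {A=4, B=15}, so chooses A.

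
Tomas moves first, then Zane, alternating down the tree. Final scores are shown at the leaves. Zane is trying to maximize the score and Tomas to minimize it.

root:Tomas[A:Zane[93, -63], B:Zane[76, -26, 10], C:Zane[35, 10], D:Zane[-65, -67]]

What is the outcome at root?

-65

A (Zane): max(93, -63) = 93
B (Zane): max(76, -26, 10) = 76
C (Zane): max(35, 10) = 35
D (Zane): max(-65, -67) = -65
root (Tomas): min(93, 76, 35, -65) = -65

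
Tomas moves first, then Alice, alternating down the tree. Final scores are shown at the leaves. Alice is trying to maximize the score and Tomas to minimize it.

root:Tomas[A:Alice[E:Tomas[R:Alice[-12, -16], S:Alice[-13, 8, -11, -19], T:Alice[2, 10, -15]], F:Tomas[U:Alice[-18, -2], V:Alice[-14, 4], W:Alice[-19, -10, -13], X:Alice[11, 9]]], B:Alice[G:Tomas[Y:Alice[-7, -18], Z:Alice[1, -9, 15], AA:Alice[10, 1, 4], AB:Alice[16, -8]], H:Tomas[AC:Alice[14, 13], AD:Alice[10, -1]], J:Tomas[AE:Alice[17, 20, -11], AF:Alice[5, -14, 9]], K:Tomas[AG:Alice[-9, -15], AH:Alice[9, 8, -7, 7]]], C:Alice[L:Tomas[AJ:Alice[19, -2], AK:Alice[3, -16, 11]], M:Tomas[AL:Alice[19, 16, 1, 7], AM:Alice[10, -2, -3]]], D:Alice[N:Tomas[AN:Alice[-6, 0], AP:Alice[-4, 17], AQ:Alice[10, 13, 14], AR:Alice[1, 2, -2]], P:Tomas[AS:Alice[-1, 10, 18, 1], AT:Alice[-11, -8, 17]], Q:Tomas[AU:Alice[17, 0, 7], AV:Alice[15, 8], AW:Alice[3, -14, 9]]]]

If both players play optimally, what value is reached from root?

R (Alice): max(-12, -16) = -12
S (Alice): max(-13, 8, -11, -19) = 8
T (Alice): max(2, 10, -15) = 10
E (Tomas): min(-12, 8, 10) = -12
U (Alice): max(-18, -2) = -2
V (Alice): max(-14, 4) = 4
W (Alice): max(-19, -10, -13) = -10
X (Alice): max(11, 9) = 11
F (Tomas): min(-2, 4, -10, 11) = -10
A (Alice): max(-12, -10) = -10
Y (Alice): max(-7, -18) = -7
Z (Alice): max(1, -9, 15) = 15
AA (Alice): max(10, 1, 4) = 10
AB (Alice): max(16, -8) = 16
G (Tomas): min(-7, 15, 10, 16) = -7
AC (Alice): max(14, 13) = 14
AD (Alice): max(10, -1) = 10
H (Tomas): min(14, 10) = 10
AE (Alice): max(17, 20, -11) = 20
AF (Alice): max(5, -14, 9) = 9
J (Tomas): min(20, 9) = 9
AG (Alice): max(-9, -15) = -9
AH (Alice): max(9, 8, -7, 7) = 9
K (Tomas): min(-9, 9) = -9
B (Alice): max(-7, 10, 9, -9) = 10
AJ (Alice): max(19, -2) = 19
AK (Alice): max(3, -16, 11) = 11
L (Tomas): min(19, 11) = 11
AL (Alice): max(19, 16, 1, 7) = 19
AM (Alice): max(10, -2, -3) = 10
M (Tomas): min(19, 10) = 10
C (Alice): max(11, 10) = 11
AN (Alice): max(-6, 0) = 0
AP (Alice): max(-4, 17) = 17
AQ (Alice): max(10, 13, 14) = 14
AR (Alice): max(1, 2, -2) = 2
N (Tomas): min(0, 17, 14, 2) = 0
AS (Alice): max(-1, 10, 18, 1) = 18
AT (Alice): max(-11, -8, 17) = 17
P (Tomas): min(18, 17) = 17
AU (Alice): max(17, 0, 7) = 17
AV (Alice): max(15, 8) = 15
AW (Alice): max(3, -14, 9) = 9
Q (Tomas): min(17, 15, 9) = 9
D (Alice): max(0, 17, 9) = 17
root (Tomas): min(-10, 10, 11, 17) = -10

-10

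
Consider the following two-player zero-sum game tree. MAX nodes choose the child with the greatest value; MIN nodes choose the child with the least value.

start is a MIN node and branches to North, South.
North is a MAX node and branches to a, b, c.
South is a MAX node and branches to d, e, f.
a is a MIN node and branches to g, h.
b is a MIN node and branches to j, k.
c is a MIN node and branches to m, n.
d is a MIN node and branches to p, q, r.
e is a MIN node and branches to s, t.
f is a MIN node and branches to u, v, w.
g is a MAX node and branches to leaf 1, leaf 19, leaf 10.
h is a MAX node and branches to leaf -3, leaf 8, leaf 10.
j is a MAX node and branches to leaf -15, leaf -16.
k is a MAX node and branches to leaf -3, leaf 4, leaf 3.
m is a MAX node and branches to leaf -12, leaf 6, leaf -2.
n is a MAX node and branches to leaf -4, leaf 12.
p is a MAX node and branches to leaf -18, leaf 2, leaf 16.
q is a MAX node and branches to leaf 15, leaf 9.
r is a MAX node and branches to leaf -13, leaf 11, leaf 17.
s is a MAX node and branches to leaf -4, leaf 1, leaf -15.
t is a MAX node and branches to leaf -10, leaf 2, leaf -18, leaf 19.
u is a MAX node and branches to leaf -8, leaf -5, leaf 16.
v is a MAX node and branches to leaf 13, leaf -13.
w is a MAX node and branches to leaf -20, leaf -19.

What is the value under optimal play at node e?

1

s (MAX): max(-4, 1, -15) = 1
t (MAX): max(-10, 2, -18, 19) = 19
e (MIN): min(1, 19) = 1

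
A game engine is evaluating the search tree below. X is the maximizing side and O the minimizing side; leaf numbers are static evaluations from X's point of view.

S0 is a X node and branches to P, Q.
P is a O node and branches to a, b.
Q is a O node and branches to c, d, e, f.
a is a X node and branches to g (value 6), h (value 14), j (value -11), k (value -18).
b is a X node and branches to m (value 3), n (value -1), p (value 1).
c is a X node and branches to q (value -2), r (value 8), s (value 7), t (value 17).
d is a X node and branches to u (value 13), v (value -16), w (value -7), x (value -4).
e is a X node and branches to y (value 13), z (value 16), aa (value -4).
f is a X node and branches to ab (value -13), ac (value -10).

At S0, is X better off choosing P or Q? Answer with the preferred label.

P

a (X): max(6, 14, -11, -18) = 14
b (X): max(3, -1, 1) = 3
P (O): min(14, 3) = 3
c (X): max(-2, 8, 7, 17) = 17
d (X): max(13, -16, -7, -4) = 13
e (X): max(13, 16, -4) = 16
f (X): max(-13, -10) = -10
Q (O): min(17, 13, 16, -10) = -10
X prefers the higher value; P=3, Q=-10. P is better since 3 > -10.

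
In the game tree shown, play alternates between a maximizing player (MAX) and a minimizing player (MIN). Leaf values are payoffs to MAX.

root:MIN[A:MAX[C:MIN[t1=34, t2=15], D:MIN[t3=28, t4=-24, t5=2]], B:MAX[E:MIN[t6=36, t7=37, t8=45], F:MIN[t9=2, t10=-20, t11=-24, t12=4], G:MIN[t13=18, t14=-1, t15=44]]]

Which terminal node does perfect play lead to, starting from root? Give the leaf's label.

t2

C (MIN): min(34, 15) = 15
D (MIN): min(28, -24, 2) = -24
A (MAX): max(15, -24) = 15
E (MIN): min(36, 37, 45) = 36
F (MIN): min(2, -20, -24, 4) = -24
G (MIN): min(18, -1, 44) = -1
B (MAX): max(36, -24, -1) = 36
root (MIN): min(15, 36) = 15
At root, MIN picks A (lowest: 15).
At A, MAX picks C (highest: 15).
At C, MIN picks t2 (lowest: 15).
Terminal value 15.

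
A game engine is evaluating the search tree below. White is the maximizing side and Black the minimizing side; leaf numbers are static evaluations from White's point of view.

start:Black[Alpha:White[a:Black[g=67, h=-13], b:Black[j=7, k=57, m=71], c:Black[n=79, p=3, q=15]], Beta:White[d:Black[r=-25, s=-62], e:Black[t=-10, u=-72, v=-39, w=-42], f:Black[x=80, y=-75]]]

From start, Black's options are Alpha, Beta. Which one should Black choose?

a (Black): min(67, -13) = -13
b (Black): min(7, 57, 71) = 7
c (Black): min(79, 3, 15) = 3
Alpha (White): max(-13, 7, 3) = 7
d (Black): min(-25, -62) = -62
e (Black): min(-10, -72, -39, -42) = -72
f (Black): min(80, -75) = -75
Beta (White): max(-62, -72, -75) = -62
start (Black): min(7, -62) = -62
Black at start wants the lowest of {Alpha=7, Beta=-62}, so chooses Beta.

Beta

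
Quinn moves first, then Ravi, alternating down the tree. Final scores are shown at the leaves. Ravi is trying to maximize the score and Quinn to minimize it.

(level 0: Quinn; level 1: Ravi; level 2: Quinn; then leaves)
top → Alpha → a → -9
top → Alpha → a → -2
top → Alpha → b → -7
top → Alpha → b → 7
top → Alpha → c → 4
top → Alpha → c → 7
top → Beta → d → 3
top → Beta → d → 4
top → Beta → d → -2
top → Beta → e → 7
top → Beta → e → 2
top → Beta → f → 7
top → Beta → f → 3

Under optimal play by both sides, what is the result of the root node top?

3

a (Quinn): min(-9, -2) = -9
b (Quinn): min(-7, 7) = -7
c (Quinn): min(4, 7) = 4
Alpha (Ravi): max(-9, -7, 4) = 4
d (Quinn): min(3, 4, -2) = -2
e (Quinn): min(7, 2) = 2
f (Quinn): min(7, 3) = 3
Beta (Ravi): max(-2, 2, 3) = 3
top (Quinn): min(4, 3) = 3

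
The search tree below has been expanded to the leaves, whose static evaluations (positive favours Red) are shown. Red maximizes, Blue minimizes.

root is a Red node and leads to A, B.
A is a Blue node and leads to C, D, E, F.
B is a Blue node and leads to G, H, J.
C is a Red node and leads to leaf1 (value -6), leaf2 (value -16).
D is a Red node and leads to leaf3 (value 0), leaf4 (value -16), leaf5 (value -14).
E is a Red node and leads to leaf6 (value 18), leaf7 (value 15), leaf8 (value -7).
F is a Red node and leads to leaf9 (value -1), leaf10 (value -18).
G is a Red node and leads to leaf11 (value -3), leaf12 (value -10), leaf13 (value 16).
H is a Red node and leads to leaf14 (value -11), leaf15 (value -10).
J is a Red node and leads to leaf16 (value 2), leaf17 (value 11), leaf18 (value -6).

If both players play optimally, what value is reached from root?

-6

C (Red): max(-6, -16) = -6
D (Red): max(0, -16, -14) = 0
E (Red): max(18, 15, -7) = 18
F (Red): max(-1, -18) = -1
A (Blue): min(-6, 0, 18, -1) = -6
G (Red): max(-3, -10, 16) = 16
H (Red): max(-11, -10) = -10
J (Red): max(2, 11, -6) = 11
B (Blue): min(16, -10, 11) = -10
root (Red): max(-6, -10) = -6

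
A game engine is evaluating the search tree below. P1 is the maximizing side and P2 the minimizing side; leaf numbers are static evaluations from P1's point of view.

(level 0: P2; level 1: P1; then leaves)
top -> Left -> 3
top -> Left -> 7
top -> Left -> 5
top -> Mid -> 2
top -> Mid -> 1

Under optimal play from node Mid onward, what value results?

2

Mid (P1): max(2, 1) = 2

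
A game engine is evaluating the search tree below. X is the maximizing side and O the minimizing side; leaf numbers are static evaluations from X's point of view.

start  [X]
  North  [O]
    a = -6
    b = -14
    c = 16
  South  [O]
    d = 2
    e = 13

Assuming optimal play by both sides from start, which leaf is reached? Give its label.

North (O): min(-6, -14, 16) = -14
South (O): min(2, 13) = 2
start (X): max(-14, 2) = 2
At start, X picks South (highest: 2).
At South, O picks d (lowest: 2).
Terminal value 2.

d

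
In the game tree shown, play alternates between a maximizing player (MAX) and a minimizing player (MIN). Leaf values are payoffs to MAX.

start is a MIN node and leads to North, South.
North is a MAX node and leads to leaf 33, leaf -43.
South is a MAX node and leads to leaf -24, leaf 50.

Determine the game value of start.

North (MAX): max(33, -43) = 33
South (MAX): max(-24, 50) = 50
start (MIN): min(33, 50) = 33

33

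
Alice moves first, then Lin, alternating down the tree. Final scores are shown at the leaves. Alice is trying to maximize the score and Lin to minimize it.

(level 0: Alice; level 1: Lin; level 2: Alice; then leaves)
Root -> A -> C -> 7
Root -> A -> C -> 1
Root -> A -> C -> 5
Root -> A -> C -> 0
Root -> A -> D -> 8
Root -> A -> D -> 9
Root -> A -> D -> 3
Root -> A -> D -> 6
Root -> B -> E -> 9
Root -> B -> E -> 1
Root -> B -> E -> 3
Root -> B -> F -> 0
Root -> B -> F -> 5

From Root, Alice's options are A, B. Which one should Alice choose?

C (Alice): max(7, 1, 5, 0) = 7
D (Alice): max(8, 9, 3, 6) = 9
A (Lin): min(7, 9) = 7
E (Alice): max(9, 1, 3) = 9
F (Alice): max(0, 5) = 5
B (Lin): min(9, 5) = 5
Root (Alice): max(7, 5) = 7
Alice at Root wants the highest of {A=7, B=5}, so chooses A.

A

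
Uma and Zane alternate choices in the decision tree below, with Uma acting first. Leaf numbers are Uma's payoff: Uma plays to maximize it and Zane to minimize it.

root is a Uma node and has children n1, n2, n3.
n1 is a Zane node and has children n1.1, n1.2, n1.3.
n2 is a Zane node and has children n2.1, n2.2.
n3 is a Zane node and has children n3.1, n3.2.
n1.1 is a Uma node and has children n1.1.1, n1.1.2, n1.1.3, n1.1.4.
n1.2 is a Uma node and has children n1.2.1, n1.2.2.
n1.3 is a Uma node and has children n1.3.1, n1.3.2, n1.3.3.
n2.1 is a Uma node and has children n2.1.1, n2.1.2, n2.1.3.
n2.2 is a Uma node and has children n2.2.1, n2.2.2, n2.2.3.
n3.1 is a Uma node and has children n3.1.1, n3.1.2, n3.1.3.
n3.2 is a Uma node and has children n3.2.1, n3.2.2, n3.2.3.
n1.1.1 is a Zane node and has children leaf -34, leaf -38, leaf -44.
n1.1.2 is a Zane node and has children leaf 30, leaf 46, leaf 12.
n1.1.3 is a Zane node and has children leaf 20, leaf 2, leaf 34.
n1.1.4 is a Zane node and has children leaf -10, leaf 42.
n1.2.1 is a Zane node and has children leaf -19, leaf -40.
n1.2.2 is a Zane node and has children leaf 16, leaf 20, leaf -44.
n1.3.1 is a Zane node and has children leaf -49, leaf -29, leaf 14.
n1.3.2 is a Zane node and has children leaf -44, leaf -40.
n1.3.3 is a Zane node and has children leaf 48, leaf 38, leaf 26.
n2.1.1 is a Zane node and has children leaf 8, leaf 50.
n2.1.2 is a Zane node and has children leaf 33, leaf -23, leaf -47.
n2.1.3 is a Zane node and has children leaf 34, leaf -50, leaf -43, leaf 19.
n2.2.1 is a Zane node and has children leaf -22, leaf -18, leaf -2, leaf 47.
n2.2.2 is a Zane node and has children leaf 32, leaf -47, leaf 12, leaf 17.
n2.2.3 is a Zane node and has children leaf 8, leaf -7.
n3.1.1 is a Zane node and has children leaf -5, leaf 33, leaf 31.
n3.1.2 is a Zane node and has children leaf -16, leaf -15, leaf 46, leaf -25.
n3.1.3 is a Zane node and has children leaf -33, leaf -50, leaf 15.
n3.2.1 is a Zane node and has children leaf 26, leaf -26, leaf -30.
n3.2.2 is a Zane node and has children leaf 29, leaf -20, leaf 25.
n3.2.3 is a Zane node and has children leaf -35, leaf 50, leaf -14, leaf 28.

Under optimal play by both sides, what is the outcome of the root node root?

-7

n1.1.1 (Zane): min(-34, -38, -44) = -44
n1.1.2 (Zane): min(30, 46, 12) = 12
n1.1.3 (Zane): min(20, 2, 34) = 2
n1.1.4 (Zane): min(-10, 42) = -10
n1.1 (Uma): max(-44, 12, 2, -10) = 12
n1.2.1 (Zane): min(-19, -40) = -40
n1.2.2 (Zane): min(16, 20, -44) = -44
n1.2 (Uma): max(-40, -44) = -40
n1.3.1 (Zane): min(-49, -29, 14) = -49
n1.3.2 (Zane): min(-44, -40) = -44
n1.3.3 (Zane): min(48, 38, 26) = 26
n1.3 (Uma): max(-49, -44, 26) = 26
n1 (Zane): min(12, -40, 26) = -40
n2.1.1 (Zane): min(8, 50) = 8
n2.1.2 (Zane): min(33, -23, -47) = -47
n2.1.3 (Zane): min(34, -50, -43, 19) = -50
n2.1 (Uma): max(8, -47, -50) = 8
n2.2.1 (Zane): min(-22, -18, -2, 47) = -22
n2.2.2 (Zane): min(32, -47, 12, 17) = -47
n2.2.3 (Zane): min(8, -7) = -7
n2.2 (Uma): max(-22, -47, -7) = -7
n2 (Zane): min(8, -7) = -7
n3.1.1 (Zane): min(-5, 33, 31) = -5
n3.1.2 (Zane): min(-16, -15, 46, -25) = -25
n3.1.3 (Zane): min(-33, -50, 15) = -50
n3.1 (Uma): max(-5, -25, -50) = -5
n3.2.1 (Zane): min(26, -26, -30) = -30
n3.2.2 (Zane): min(29, -20, 25) = -20
n3.2.3 (Zane): min(-35, 50, -14, 28) = -35
n3.2 (Uma): max(-30, -20, -35) = -20
n3 (Zane): min(-5, -20) = -20
root (Uma): max(-40, -7, -20) = -7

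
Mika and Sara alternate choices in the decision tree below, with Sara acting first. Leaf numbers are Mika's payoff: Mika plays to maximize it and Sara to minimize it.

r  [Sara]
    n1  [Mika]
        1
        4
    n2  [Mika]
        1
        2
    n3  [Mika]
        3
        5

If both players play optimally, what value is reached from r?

2

n1 (Mika): max(1, 4) = 4
n2 (Mika): max(1, 2) = 2
n3 (Mika): max(3, 5) = 5
r (Sara): min(4, 2, 5) = 2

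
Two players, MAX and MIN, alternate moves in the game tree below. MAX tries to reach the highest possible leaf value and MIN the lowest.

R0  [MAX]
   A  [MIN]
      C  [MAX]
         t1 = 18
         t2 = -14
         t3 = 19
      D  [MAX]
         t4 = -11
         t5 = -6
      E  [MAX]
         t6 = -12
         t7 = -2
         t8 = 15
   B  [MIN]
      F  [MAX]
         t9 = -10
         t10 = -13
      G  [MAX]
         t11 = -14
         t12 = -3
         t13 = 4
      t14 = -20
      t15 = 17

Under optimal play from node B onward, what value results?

-20

F (MAX): max(-10, -13) = -10
G (MAX): max(-14, -3, 4) = 4
B (MIN): min(-10, 4, -20, 17) = -20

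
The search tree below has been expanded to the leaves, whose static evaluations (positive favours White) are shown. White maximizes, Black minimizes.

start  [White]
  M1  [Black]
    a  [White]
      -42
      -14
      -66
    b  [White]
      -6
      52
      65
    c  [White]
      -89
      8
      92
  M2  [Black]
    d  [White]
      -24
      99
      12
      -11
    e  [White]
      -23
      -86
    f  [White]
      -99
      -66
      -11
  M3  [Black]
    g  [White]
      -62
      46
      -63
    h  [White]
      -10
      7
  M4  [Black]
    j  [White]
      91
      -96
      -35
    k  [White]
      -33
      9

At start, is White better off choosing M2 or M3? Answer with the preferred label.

M3

d (White): max(-24, 99, 12, -11) = 99
e (White): max(-23, -86) = -23
f (White): max(-99, -66, -11) = -11
M2 (Black): min(99, -23, -11) = -23
g (White): max(-62, 46, -63) = 46
h (White): max(-10, 7) = 7
M3 (Black): min(46, 7) = 7
White prefers the higher value; M2=-23, M3=7. M3 is better since 7 > -23.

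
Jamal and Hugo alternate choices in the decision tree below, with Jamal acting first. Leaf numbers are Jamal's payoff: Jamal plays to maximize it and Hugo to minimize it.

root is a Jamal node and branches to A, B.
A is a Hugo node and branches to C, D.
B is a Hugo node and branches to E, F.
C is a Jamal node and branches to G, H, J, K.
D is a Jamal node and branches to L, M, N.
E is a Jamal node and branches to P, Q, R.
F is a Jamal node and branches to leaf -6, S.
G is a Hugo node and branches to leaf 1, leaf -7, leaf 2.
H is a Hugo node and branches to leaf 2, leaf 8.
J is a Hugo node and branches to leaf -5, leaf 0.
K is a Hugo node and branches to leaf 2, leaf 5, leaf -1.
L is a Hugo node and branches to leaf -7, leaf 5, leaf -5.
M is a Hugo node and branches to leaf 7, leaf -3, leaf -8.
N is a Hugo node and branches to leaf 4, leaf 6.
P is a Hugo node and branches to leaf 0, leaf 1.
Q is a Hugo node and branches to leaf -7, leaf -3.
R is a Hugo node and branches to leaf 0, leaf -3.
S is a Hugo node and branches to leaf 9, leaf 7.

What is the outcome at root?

2

G (Hugo): min(1, -7, 2) = -7
H (Hugo): min(2, 8) = 2
J (Hugo): min(-5, 0) = -5
K (Hugo): min(2, 5, -1) = -1
C (Jamal): max(-7, 2, -5, -1) = 2
L (Hugo): min(-7, 5, -5) = -7
M (Hugo): min(7, -3, -8) = -8
N (Hugo): min(4, 6) = 4
D (Jamal): max(-7, -8, 4) = 4
A (Hugo): min(2, 4) = 2
P (Hugo): min(0, 1) = 0
Q (Hugo): min(-7, -3) = -7
R (Hugo): min(0, -3) = -3
E (Jamal): max(0, -7, -3) = 0
S (Hugo): min(9, 7) = 7
F (Jamal): max(-6, 7) = 7
B (Hugo): min(0, 7) = 0
root (Jamal): max(2, 0) = 2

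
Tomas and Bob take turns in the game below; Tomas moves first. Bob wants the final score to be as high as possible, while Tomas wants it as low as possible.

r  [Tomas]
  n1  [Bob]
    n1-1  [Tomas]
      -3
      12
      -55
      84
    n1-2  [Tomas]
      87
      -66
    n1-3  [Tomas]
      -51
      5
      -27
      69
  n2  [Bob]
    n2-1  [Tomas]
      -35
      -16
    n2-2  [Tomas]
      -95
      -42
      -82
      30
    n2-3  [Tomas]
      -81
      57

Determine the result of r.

-51

n1-1 (Tomas): min(-3, 12, -55, 84) = -55
n1-2 (Tomas): min(87, -66) = -66
n1-3 (Tomas): min(-51, 5, -27, 69) = -51
n1 (Bob): max(-55, -66, -51) = -51
n2-1 (Tomas): min(-35, -16) = -35
n2-2 (Tomas): min(-95, -42, -82, 30) = -95
n2-3 (Tomas): min(-81, 57) = -81
n2 (Bob): max(-35, -95, -81) = -35
r (Tomas): min(-51, -35) = -51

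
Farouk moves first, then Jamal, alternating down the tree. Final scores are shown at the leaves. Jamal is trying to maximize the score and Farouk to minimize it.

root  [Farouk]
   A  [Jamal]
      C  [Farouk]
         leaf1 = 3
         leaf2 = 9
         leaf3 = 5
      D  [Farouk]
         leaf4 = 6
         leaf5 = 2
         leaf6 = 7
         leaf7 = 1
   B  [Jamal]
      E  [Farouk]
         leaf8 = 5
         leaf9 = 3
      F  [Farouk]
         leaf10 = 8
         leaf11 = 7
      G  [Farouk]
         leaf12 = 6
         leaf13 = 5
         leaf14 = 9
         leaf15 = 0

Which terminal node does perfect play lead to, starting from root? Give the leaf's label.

leaf1

C (Farouk): min(3, 9, 5) = 3
D (Farouk): min(6, 2, 7, 1) = 1
A (Jamal): max(3, 1) = 3
E (Farouk): min(5, 3) = 3
F (Farouk): min(8, 7) = 7
G (Farouk): min(6, 5, 9, 0) = 0
B (Jamal): max(3, 7, 0) = 7
root (Farouk): min(3, 7) = 3
At root, Farouk picks A (lowest: 3).
At A, Jamal picks C (highest: 3).
At C, Farouk picks leaf1 (lowest: 3).
Terminal value 3.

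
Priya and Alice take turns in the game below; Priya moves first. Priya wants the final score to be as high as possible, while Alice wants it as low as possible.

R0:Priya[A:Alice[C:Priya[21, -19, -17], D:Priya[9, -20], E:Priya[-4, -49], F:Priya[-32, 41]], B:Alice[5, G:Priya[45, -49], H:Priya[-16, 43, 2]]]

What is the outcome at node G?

45

G (Priya): max(45, -49) = 45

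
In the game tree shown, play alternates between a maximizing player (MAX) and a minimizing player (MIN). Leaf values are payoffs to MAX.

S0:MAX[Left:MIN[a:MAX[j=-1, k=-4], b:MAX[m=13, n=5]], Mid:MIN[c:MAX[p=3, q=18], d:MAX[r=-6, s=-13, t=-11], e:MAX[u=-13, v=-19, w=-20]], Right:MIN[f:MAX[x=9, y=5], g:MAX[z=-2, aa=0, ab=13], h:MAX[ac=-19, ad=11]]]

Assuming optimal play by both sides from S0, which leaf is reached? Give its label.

x

a (MAX): max(-1, -4) = -1
b (MAX): max(13, 5) = 13
Left (MIN): min(-1, 13) = -1
c (MAX): max(3, 18) = 18
d (MAX): max(-6, -13, -11) = -6
e (MAX): max(-13, -19, -20) = -13
Mid (MIN): min(18, -6, -13) = -13
f (MAX): max(9, 5) = 9
g (MAX): max(-2, 0, 13) = 13
h (MAX): max(-19, 11) = 11
Right (MIN): min(9, 13, 11) = 9
S0 (MAX): max(-1, -13, 9) = 9
At S0, MAX picks Right (highest: 9).
At Right, MIN picks f (lowest: 9).
At f, MAX picks x (highest: 9).
Terminal value 9.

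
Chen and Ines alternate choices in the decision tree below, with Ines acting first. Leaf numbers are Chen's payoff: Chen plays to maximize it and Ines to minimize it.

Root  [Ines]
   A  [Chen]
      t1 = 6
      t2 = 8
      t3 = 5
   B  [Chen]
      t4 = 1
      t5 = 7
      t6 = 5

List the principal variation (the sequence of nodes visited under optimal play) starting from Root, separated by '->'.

A (Chen): max(6, 8, 5) = 8
B (Chen): max(1, 7, 5) = 7
Root (Ines): min(8, 7) = 7
At Root, Ines picks B (lowest: 7).
At B, Chen picks t5 (highest: 7).
Terminal value 7.

Root -> B -> t5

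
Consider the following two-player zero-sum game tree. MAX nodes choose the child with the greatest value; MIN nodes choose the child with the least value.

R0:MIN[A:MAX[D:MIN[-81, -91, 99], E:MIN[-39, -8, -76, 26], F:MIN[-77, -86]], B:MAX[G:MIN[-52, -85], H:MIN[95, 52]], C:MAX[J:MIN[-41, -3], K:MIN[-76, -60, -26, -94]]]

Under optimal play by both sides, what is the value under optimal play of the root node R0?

D (MIN): min(-81, -91, 99) = -91
E (MIN): min(-39, -8, -76, 26) = -76
F (MIN): min(-77, -86) = -86
A (MAX): max(-91, -76, -86) = -76
G (MIN): min(-52, -85) = -85
H (MIN): min(95, 52) = 52
B (MAX): max(-85, 52) = 52
J (MIN): min(-41, -3) = -41
K (MIN): min(-76, -60, -26, -94) = -94
C (MAX): max(-41, -94) = -41
R0 (MIN): min(-76, 52, -41) = -76

-76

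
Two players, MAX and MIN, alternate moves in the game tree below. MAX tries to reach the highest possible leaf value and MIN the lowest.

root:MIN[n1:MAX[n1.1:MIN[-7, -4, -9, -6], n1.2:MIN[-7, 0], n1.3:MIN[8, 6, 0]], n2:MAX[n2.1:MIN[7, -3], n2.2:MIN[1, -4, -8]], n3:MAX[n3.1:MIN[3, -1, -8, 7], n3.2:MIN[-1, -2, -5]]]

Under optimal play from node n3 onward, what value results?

n3.1 (MIN): min(3, -1, -8, 7) = -8
n3.2 (MIN): min(-1, -2, -5) = -5
n3 (MAX): max(-8, -5) = -5

-5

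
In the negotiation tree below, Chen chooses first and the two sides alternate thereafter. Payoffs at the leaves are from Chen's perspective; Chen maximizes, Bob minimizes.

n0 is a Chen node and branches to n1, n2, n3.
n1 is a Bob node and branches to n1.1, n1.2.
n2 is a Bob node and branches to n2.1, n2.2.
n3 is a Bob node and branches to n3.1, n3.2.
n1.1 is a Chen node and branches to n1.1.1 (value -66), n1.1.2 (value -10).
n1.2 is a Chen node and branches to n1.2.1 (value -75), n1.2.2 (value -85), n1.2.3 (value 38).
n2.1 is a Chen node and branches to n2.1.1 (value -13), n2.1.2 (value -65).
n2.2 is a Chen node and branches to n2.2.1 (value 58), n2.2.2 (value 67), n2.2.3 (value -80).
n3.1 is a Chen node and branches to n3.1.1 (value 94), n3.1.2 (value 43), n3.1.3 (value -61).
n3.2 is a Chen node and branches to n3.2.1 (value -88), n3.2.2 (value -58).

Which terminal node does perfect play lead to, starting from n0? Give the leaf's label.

n1.1.2

n1.1 (Chen): max(-66, -10) = -10
n1.2 (Chen): max(-75, -85, 38) = 38
n1 (Bob): min(-10, 38) = -10
n2.1 (Chen): max(-13, -65) = -13
n2.2 (Chen): max(58, 67, -80) = 67
n2 (Bob): min(-13, 67) = -13
n3.1 (Chen): max(94, 43, -61) = 94
n3.2 (Chen): max(-88, -58) = -58
n3 (Bob): min(94, -58) = -58
n0 (Chen): max(-10, -13, -58) = -10
At n0, Chen picks n1 (highest: -10).
At n1, Bob picks n1.1 (lowest: -10).
At n1.1, Chen picks n1.1.2 (highest: -10).
Terminal value -10.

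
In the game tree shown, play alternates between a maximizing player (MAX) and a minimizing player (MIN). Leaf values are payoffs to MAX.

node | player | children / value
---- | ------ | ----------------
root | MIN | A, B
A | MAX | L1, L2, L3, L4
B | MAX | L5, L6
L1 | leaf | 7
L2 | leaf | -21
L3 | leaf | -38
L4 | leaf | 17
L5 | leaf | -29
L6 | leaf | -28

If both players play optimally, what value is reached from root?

A (MAX): max(7, -21, -38, 17) = 17
B (MAX): max(-29, -28) = -28
root (MIN): min(17, -28) = -28

-28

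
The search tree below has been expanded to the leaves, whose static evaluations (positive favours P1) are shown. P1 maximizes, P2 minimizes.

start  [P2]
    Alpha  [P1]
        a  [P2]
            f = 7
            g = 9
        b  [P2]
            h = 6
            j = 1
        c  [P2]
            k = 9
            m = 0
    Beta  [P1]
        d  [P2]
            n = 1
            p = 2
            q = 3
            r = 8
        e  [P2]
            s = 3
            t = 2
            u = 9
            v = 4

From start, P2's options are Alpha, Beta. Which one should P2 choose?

a (P2): min(7, 9) = 7
b (P2): min(6, 1) = 1
c (P2): min(9, 0) = 0
Alpha (P1): max(7, 1, 0) = 7
d (P2): min(1, 2, 3, 8) = 1
e (P2): min(3, 2, 9, 4) = 2
Beta (P1): max(1, 2) = 2
start (P2): min(7, 2) = 2
P2 at start wants the lowest of {Alpha=7, Beta=2}, so chooses Beta.

Beta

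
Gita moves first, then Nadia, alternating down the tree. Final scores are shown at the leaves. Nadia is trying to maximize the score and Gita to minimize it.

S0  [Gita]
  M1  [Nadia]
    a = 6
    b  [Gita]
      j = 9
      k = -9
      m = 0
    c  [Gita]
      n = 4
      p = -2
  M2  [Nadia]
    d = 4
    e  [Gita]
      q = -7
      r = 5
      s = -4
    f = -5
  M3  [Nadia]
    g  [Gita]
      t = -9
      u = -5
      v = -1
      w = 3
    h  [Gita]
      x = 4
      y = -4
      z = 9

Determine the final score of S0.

-4

b (Gita): min(9, -9, 0) = -9
c (Gita): min(4, -2) = -2
M1 (Nadia): max(6, -9, -2) = 6
e (Gita): min(-7, 5, -4) = -7
M2 (Nadia): max(4, -7, -5) = 4
g (Gita): min(-9, -5, -1, 3) = -9
h (Gita): min(4, -4, 9) = -4
M3 (Nadia): max(-9, -4) = -4
S0 (Gita): min(6, 4, -4) = -4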